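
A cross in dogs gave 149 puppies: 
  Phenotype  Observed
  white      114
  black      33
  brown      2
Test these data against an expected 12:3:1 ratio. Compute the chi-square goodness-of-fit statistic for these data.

6.705

Total ratio parts = 16. Expected numbers out of 149:
  white: 149 × 12/16 = 111.75
  black: 149 × 3/16 = 27.9375
  brown: 149 × 1/16 = 9.3125
χ² = Σ (O − E)² / E
  white: (114 − 111.75)² / 111.75 = 0.0453
  black: (33 − 27.9375)² / 27.9375 = 0.9174
  brown: (2 − 9.3125)² / 9.3125 = 5.7420
χ² = 0.0453 + 0.9174 + 5.7420 = 6.7047 ≈ 6.705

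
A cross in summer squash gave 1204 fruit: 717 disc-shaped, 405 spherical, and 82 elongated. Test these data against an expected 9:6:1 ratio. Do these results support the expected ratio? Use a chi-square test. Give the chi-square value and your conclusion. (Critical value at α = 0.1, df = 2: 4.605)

7.728; not consistent

Under the 9:6:1 hypothesis (Σ ratio = 16, N = 1204):
  disc-shaped: 1204 × 9/16 = 677.25
  spherical: 1204 × 6/16 = 451.5
  elongated: 1204 × 1/16 = 75.25
χ² = Σ (O − E)² / E
  disc-shaped: (717 − 677.25)² / 677.25 = 2.3331
  spherical: (405 − 451.5)² / 451.5 = 4.7890
  elongated: (82 − 75.25)² / 75.25 = 0.6055
χ² = 2.3331 + 4.7890 + 0.6055 = 7.7276 ≈ 7.728
Degrees of freedom = 3 − 1 = 2; critical value at α = 0.1 is 4.605.
Since 7.728 > 4.605, we reject the null hypothesis — the data do not fit the 9:6:1 ratio.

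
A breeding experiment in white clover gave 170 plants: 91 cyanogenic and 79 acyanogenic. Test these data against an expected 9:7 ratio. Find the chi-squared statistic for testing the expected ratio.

0.511

Under the 9:7 hypothesis (Σ ratio = 16, N = 170):
  cyanogenic: 170 × 9/16 = 95.625
  acyanogenic: 170 × 7/16 = 74.375
χ² = Σ (O − E)² / E
  cyanogenic: (91 − 95.625)² / 95.625 = 0.2237
  acyanogenic: (79 − 74.375)² / 74.375 = 0.2876
χ² = 0.2237 + 0.2876 = 0.5113 ≈ 0.511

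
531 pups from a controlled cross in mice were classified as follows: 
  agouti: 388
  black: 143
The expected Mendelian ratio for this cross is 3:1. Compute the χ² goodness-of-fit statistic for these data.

Expected counts for N = 531 under a 3:1 ratio (total parts = 4):
  agouti: 531 × 3/4 = 398.25
  black: 531 × 1/4 = 132.75
χ² = Σ (O − E)² / E
  agouti: (388 − 398.25)² / 398.25 = 0.2638
  black: (143 − 132.75)² / 132.75 = 0.7914
χ² = 0.2638 + 0.7914 = 1.0552 ≈ 1.055

1.055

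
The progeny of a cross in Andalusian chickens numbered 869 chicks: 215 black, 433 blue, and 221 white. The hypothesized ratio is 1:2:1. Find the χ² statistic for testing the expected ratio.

0.093

Expected counts for N = 869 under a 1:2:1 ratio (total parts = 4):
  black: 869 × 1/4 = 217.25
  blue: 869 × 2/4 = 434.5
  white: 869 × 1/4 = 217.25
χ² = Σ (O − E)² / E
  black: (215 − 217.25)² / 217.25 = 0.0233
  blue: (433 − 434.5)² / 434.5 = 0.0052
  white: (221 − 217.25)² / 217.25 = 0.0647
χ² = 0.0233 + 0.0052 + 0.0647 = 0.0932 ≈ 0.093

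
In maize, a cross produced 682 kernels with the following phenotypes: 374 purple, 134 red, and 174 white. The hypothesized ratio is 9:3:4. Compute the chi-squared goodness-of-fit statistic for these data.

0.607

Expected counts for N = 682 under a 9:3:4 ratio (total parts = 16):
  purple: 682 × 9/16 = 383.625
  red: 682 × 3/16 = 127.875
  white: 682 × 4/16 = 170.5
χ² = Σ (O − E)² / E
  purple: (374 − 383.625)² / 383.625 = 0.2415
  red: (134 − 127.875)² / 127.875 = 0.2934
  white: (174 − 170.5)² / 170.5 = 0.0718
χ² = 0.2415 + 0.2934 + 0.0718 = 0.6067 ≈ 0.607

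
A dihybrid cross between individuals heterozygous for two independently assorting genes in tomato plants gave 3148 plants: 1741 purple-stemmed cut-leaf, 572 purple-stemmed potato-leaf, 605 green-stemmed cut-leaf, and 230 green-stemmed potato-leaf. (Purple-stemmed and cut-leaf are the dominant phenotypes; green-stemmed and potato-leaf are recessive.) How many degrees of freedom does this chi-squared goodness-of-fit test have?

A dihybrid F₂ with independent assortment and complete dominance at both loci gives a 9:3:3:1 phenotypic ratio.
A goodness-of-fit test with 4 phenotype classes has df = 4 − 1 = 3.

3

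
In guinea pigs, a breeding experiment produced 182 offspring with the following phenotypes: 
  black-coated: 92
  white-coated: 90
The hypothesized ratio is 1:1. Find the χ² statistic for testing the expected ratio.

Total ratio parts = 2. Expected numbers out of 182:
  black-coated: 182 × 1/2 = 91
  white-coated: 182 × 1/2 = 91
χ² = Σ (O − E)² / E
  black-coated: (92 − 91)² / 91 = 0.0110
  white-coated: (90 − 91)² / 91 = 0.0110
χ² = 0.0110 + 0.0110 = 0.022

0.022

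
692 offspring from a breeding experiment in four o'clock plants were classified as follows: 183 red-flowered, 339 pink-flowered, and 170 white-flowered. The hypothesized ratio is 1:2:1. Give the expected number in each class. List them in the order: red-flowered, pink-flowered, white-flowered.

Expected counts for N = 692 under a 1:2:1 ratio (total parts = 4):
  red-flowered: 692 × 1/4 = 173
  pink-flowered: 692 × 2/4 = 346
  white-flowered: 692 × 1/4 = 173

173, 346, 173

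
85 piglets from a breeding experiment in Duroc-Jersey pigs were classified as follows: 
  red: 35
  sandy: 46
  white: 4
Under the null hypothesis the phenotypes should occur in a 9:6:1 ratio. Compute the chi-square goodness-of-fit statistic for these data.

10.017

Under the 9:6:1 hypothesis (Σ ratio = 16, N = 85):
  red: 85 × 9/16 = 47.8125
  sandy: 85 × 6/16 = 31.875
  white: 85 × 1/16 = 5.3125
χ² = Σ (O − E)² / E
  red: (35 − 47.8125)² / 47.8125 = 3.4334
  sandy: (46 − 31.875)² / 31.875 = 6.2593
  white: (4 − 5.3125)² / 5.3125 = 0.3243
χ² = 3.4334 + 6.2593 + 0.3243 = 10.017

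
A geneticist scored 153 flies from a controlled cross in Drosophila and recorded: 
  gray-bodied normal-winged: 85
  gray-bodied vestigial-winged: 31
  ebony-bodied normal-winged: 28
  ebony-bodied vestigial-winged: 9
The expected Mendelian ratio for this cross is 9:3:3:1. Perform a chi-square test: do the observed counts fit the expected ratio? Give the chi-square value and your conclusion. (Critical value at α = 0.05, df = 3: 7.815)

The 9:3:3:1 ratio has 16 parts, so with N = 153 the expected counts are:
  gray-bodied normal-winged: 153 × 9/16 = 86.0625
  gray-bodied vestigial-winged: 153 × 3/16 = 28.6875
  ebony-bodied normal-winged: 153 × 3/16 = 28.6875
  ebony-bodied vestigial-winged: 153 × 1/16 = 9.5625
χ² = Σ (O − E)² / E
  gray-bodied normal-winged: (85 − 86.0625)² / 86.0625 = 0.0131
  gray-bodied vestigial-winged: (31 − 28.6875)² / 28.6875 = 0.1864
  ebony-bodied normal-winged: (28 − 28.6875)² / 28.6875 = 0.0165
  ebony-bodied vestigial-winged: (9 − 9.5625)² / 9.5625 = 0.0331
χ² = 0.0131 + 0.1864 + 0.0165 + 0.0331 = 0.2491 ≈ 0.249
Degrees of freedom = 4 − 1 = 3; critical value at α = 0.05 is 7.815.
Since 0.249 < 7.815, we fail to reject the null hypothesis — the data are consistent with the 9:3:3:1 ratio.

0.249; consistent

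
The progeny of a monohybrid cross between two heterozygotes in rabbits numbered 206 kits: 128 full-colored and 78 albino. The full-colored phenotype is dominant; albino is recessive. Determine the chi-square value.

18.181

For a monohybrid cross between heterozygotes with complete dominance, the expected phenotypic ratio is 3:1.
Total ratio parts = 4. Expected numbers out of 206:
  full-colored: 206 × 3/4 = 154.5
  albino: 206 × 1/4 = 51.5
χ² = Σ (O − E)² / E
  full-colored: (128 − 154.5)² / 154.5 = 4.5453
  albino: (78 − 51.5)² / 51.5 = 13.6359
χ² = 4.5453 + 13.6359 = 18.1812 ≈ 18.181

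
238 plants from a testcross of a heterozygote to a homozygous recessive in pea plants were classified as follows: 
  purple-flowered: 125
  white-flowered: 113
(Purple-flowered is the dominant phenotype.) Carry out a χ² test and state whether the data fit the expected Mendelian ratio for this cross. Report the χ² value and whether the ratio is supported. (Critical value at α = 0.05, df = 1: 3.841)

0.605; consistent

A testcross of a heterozygote (Aa × aa) gives a 1:1 phenotypic ratio.
The 1:1 ratio has 2 parts, so with N = 238 the expected counts are:
  purple-flowered: 238 × 1/2 = 119
  white-flowered: 238 × 1/2 = 119
χ² = Σ (O − E)² / E
  purple-flowered: (125 − 119)² / 119 = 0.3025
  white-flowered: (113 − 119)² / 119 = 0.3025
χ² = 0.3025 + 0.3025 = 0.605
Degrees of freedom = 2 − 1 = 1; critical value at α = 0.05 is 3.841.
Since 0.605 < 3.841, we fail to reject the null hypothesis — the data are consistent with the 1:1 ratio.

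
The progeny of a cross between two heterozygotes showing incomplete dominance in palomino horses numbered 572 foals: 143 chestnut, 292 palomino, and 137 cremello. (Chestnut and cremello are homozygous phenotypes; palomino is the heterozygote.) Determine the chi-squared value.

With incomplete dominance, a heterozygote × heterozygote cross gives a 1:2:1 phenotypic ratio.
The 1:2:1 ratio has 4 parts, so with N = 572 the expected counts are:
  chestnut: 572 × 1/4 = 143
  palomino: 572 × 2/4 = 286
  cremello: 572 × 1/4 = 143
χ² = Σ (O − E)² / E
  chestnut: (143 − 143)² / 143 = 0.0000
  palomino: (292 − 286)² / 286 = 0.1259
  cremello: (137 − 143)² / 143 = 0.2517
χ² = 0.0000 + 0.1259 + 0.2517 = 0.3776 ≈ 0.378

0.378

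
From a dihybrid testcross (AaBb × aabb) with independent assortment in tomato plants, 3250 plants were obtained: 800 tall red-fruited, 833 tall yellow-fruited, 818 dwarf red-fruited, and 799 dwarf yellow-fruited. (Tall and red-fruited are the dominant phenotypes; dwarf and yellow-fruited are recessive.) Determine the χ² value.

0.971

A dihybrid testcross with independent assortment gives a 1:1:1:1 ratio.
Expected counts for N = 3250 under a 1:1:1:1 ratio (total parts = 4):
  tall red-fruited: 3250 × 1/4 = 812.5
  tall yellow-fruited: 3250 × 1/4 = 812.5
  dwarf red-fruited: 3250 × 1/4 = 812.5
  dwarf yellow-fruited: 3250 × 1/4 = 812.5
χ² = Σ (O − E)² / E
  tall red-fruited: (800 − 812.5)² / 812.5 = 0.1923
  tall yellow-fruited: (833 − 812.5)² / 812.5 = 0.5172
  dwarf red-fruited: (818 − 812.5)² / 812.5 = 0.0372
  dwarf yellow-fruited: (799 − 812.5)² / 812.5 = 0.2243
χ² = 0.1923 + 0.5172 + 0.0372 + 0.2243 = 0.971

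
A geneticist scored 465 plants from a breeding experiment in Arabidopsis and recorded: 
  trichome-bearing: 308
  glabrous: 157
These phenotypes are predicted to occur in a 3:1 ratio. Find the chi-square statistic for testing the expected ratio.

19.046

Expected counts for N = 465 under a 3:1 ratio (total parts = 4):
  trichome-bearing: 465 × 3/4 = 348.75
  glabrous: 465 × 1/4 = 116.25
χ² = Σ (O − E)² / E
  trichome-bearing: (308 − 348.75)² / 348.75 = 4.7615
  glabrous: (157 − 116.25)² / 116.25 = 14.2844
χ² = 4.7615 + 14.2844 = 19.0459 ≈ 19.046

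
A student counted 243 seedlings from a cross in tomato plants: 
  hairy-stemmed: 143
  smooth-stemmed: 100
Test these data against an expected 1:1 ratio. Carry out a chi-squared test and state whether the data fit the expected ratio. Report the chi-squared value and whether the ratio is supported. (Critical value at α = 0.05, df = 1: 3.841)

7.609; not consistent

Total ratio parts = 2. Expected numbers out of 243:
  hairy-stemmed: 243 × 1/2 = 121.5
  smooth-stemmed: 243 × 1/2 = 121.5
χ² = Σ (O − E)² / E
  hairy-stemmed: (143 − 121.5)² / 121.5 = 3.8045
  smooth-stemmed: (100 − 121.5)² / 121.5 = 3.8045
χ² = 3.8045 + 3.8045 = 7.609
Degrees of freedom = 2 − 1 = 1; critical value at α = 0.05 is 3.841.
Since 7.609 > 3.841, we reject the null hypothesis — the data do not fit the 1:1 ratio.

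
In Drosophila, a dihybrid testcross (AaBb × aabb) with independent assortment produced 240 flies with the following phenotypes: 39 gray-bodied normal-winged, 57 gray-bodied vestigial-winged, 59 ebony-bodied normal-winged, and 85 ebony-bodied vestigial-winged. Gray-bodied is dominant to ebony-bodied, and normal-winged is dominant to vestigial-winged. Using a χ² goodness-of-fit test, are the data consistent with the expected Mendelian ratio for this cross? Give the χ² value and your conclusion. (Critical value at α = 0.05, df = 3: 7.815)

A dihybrid testcross with independent assortment gives a 1:1:1:1 ratio.
Total ratio parts = 4. Expected numbers out of 240:
  gray-bodied normal-winged: 240 × 1/4 = 60
  gray-bodied vestigial-winged: 240 × 1/4 = 60
  ebony-bodied normal-winged: 240 × 1/4 = 60
  ebony-bodied vestigial-winged: 240 × 1/4 = 60
χ² = Σ (O − E)² / E
  gray-bodied normal-winged: (39 − 60)² / 60 = 7.3500
  gray-bodied vestigial-winged: (57 − 60)² / 60 = 0.1500
  ebony-bodied normal-winged: (59 − 60)² / 60 = 0.0167
  ebony-bodied vestigial-winged: (85 − 60)² / 60 = 10.4167
χ² = 7.3500 + 0.1500 + 0.0167 + 10.4167 = 17.9334 ≈ 17.933
Degrees of freedom = 4 − 1 = 3; critical value at α = 0.05 is 7.815.
Since 17.933 > 7.815, we reject the null hypothesis — the data do not fit the 1:1:1:1 ratio.

17.933; not consistent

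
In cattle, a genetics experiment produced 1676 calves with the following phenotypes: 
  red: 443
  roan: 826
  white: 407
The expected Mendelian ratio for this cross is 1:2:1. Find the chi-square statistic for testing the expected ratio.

Expected counts for N = 1676 under a 1:2:1 ratio (total parts = 4):
  red: 1676 × 1/4 = 419
  roan: 1676 × 2/4 = 838
  white: 1676 × 1/4 = 419
χ² = Σ (O − E)² / E
  red: (443 − 419)² / 419 = 1.3747
  roan: (826 − 838)² / 838 = 0.1718
  white: (407 − 419)² / 419 = 0.3437
χ² = 1.3747 + 0.1718 + 0.3437 = 1.8902 ≈ 1.890

1.890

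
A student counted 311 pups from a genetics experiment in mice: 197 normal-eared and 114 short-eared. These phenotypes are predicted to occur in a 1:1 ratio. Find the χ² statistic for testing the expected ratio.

22.151

Expected counts for N = 311 under a 1:1 ratio (total parts = 2):
  normal-eared: 311 × 1/2 = 155.5
  short-eared: 311 × 1/2 = 155.5
χ² = Σ (O − E)² / E
  normal-eared: (197 − 155.5)² / 155.5 = 11.0756
  short-eared: (114 − 155.5)² / 155.5 = 11.0756
χ² = 11.0756 + 11.0756 = 22.1512 ≈ 22.151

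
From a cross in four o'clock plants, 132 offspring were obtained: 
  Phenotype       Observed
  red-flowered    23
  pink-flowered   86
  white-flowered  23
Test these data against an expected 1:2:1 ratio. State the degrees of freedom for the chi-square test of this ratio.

A goodness-of-fit test with 3 phenotype classes has df = 3 − 1 = 2.

2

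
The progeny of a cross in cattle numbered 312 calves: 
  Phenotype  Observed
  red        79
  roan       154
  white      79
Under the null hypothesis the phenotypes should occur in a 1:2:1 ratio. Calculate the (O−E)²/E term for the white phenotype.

0.013

Under the 1:2:1 hypothesis (Σ ratio = 4, N = 312):
  red: 312 × 1/4 = 78
  roan: 312 × 2/4 = 156
  white: 312 × 1/4 = 78
Contribution of white: (79 − 78)² / 78 = 0.0128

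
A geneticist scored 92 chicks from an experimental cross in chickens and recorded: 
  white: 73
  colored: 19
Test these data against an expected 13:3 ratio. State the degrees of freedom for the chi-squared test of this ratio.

A goodness-of-fit test with 2 phenotype classes has df = 2 − 1 = 1.

1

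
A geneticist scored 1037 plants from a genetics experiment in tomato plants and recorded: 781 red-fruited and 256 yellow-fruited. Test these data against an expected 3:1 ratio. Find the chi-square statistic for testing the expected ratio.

Total ratio parts = 4. Expected numbers out of 1037:
  red-fruited: 1037 × 3/4 = 777.75
  yellow-fruited: 1037 × 1/4 = 259.25
χ² = Σ (O − E)² / E
  red-fruited: (781 − 777.75)² / 777.75 = 0.0136
  yellow-fruited: (256 − 259.25)² / 259.25 = 0.0407
χ² = 0.0136 + 0.0407 = 0.0543 ≈ 0.054

0.054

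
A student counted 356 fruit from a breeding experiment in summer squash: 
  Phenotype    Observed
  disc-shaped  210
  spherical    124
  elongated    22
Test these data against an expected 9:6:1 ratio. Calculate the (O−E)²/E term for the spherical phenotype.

Expected counts for N = 356 under a 9:6:1 ratio (total parts = 16):
  disc-shaped: 356 × 9/16 = 200.25
  spherical: 356 × 6/16 = 133.5
  elongated: 356 × 1/16 = 22.25
Contribution of spherical: (124 − 133.5)² / 133.5 = 0.6760

0.676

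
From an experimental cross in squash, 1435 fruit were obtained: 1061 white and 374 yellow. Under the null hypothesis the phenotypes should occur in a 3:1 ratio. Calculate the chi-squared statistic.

0.864

Total ratio parts = 4. Expected numbers out of 1435:
  white: 1435 × 3/4 = 1076.25
  yellow: 1435 × 1/4 = 358.75
χ² = Σ (O − E)² / E
  white: (1061 − 1076.25)² / 1076.25 = 0.2161
  yellow: (374 − 358.75)² / 358.75 = 0.6483
χ² = 0.2161 + 0.6483 = 0.8644 ≈ 0.864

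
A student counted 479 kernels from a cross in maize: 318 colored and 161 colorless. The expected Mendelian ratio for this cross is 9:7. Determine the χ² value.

20.006

The 9:7 ratio has 16 parts, so with N = 479 the expected counts are:
  colored: 479 × 9/16 = 269.4375
  colorless: 479 × 7/16 = 209.5625
χ² = Σ (O − E)² / E
  colored: (318 − 269.4375)² / 269.4375 = 8.7527
  colorless: (161 − 209.5625)² / 209.5625 = 11.2535
χ² = 8.7527 + 11.2535 = 20.0062 ≈ 20.006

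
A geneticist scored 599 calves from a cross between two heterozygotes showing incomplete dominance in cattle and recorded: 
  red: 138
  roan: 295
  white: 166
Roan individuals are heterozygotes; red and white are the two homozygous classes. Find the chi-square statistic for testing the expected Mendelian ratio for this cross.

With incomplete dominance, a heterozygote × heterozygote cross gives a 1:2:1 phenotypic ratio.
Expected counts for N = 599 under a 1:2:1 ratio (total parts = 4):
  red: 599 × 1/4 = 149.75
  roan: 599 × 2/4 = 299.5
  white: 599 × 1/4 = 149.75
χ² = Σ (O − E)² / E
  red: (138 − 149.75)² / 149.75 = 0.9220
  roan: (295 − 299.5)² / 299.5 = 0.0676
  white: (166 − 149.75)² / 149.75 = 1.7634
χ² = 0.9220 + 0.0676 + 1.7634 = 2.753

2.753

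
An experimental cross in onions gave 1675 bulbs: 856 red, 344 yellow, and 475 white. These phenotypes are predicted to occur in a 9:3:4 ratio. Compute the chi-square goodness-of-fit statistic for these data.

18.294

Expected counts for N = 1675 under a 9:3:4 ratio (total parts = 16):
  red: 1675 × 9/16 = 942.1875
  yellow: 1675 × 3/16 = 314.0625
  white: 1675 × 4/16 = 418.75
χ² = Σ (O − E)² / E
  red: (856 − 942.1875)² / 942.1875 = 7.8841
  yellow: (344 − 314.0625)² / 314.0625 = 2.8537
  white: (475 − 418.75)² / 418.75 = 7.5560
χ² = 7.8841 + 2.8537 + 7.5560 = 18.2938 ≈ 18.294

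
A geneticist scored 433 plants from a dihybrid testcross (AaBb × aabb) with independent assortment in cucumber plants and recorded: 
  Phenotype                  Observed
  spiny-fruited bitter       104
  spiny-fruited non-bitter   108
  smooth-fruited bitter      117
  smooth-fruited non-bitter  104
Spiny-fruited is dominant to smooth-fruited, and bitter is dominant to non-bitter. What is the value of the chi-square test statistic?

1.042

A dihybrid testcross with independent assortment gives a 1:1:1:1 ratio.
The 1:1:1:1 ratio has 4 parts, so with N = 433 the expected counts are:
  spiny-fruited bitter: 433 × 1/4 = 108.25
  spiny-fruited non-bitter: 433 × 1/4 = 108.25
  smooth-fruited bitter: 433 × 1/4 = 108.25
  smooth-fruited non-bitter: 433 × 1/4 = 108.25
χ² = Σ (O − E)² / E
  spiny-fruited bitter: (104 − 108.25)² / 108.25 = 0.1669
  spiny-fruited non-bitter: (108 − 108.25)² / 108.25 = 0.0006
  smooth-fruited bitter: (117 − 108.25)² / 108.25 = 0.7073
  smooth-fruited non-bitter: (104 − 108.25)² / 108.25 = 0.1669
χ² = 0.1669 + 0.0006 + 0.7073 + 0.1669 = 1.0417 ≈ 1.042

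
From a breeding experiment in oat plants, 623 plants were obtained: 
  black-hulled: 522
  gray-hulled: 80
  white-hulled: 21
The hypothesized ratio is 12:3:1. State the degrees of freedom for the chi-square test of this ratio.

2

A goodness-of-fit test with 3 phenotype classes has df = 3 − 1 = 2.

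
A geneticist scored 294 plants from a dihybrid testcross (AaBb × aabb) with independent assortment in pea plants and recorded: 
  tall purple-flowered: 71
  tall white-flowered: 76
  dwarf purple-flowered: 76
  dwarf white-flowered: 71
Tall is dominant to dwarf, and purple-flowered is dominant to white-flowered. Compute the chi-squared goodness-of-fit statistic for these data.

0.340

A dihybrid testcross with independent assortment gives a 1:1:1:1 ratio.
Under the 1:1:1:1 hypothesis (Σ ratio = 4, N = 294):
  tall purple-flowered: 294 × 1/4 = 73.5
  tall white-flowered: 294 × 1/4 = 73.5
  dwarf purple-flowered: 294 × 1/4 = 73.5
  dwarf white-flowered: 294 × 1/4 = 73.5
χ² = Σ (O − E)² / E
  tall purple-flowered: (71 − 73.5)² / 73.5 = 0.0850
  tall white-flowered: (76 − 73.5)² / 73.5 = 0.0850
  dwarf purple-flowered: (76 − 73.5)² / 73.5 = 0.0850
  dwarf white-flowered: (71 − 73.5)² / 73.5 = 0.0850
χ² = 0.0850 + 0.0850 + 0.0850 + 0.0850 = 0.340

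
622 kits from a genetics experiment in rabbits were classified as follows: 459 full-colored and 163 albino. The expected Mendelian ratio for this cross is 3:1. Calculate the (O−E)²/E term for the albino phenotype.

Expected counts for N = 622 under a 3:1 ratio (total parts = 4):
  full-colored: 622 × 3/4 = 466.5
  albino: 622 × 1/4 = 155.5
Contribution of albino: (163 − 155.5)² / 155.5 = 0.3617

0.362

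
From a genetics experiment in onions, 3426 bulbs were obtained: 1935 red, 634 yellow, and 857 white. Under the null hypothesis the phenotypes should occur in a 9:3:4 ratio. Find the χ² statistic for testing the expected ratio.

The 9:3:4 ratio has 16 parts, so with N = 3426 the expected counts are:
  red: 3426 × 9/16 = 1927.125
  yellow: 3426 × 3/16 = 642.375
  white: 3426 × 4/16 = 856.5
χ² = Σ (O − E)² / E
  red: (1935 − 1927.125)² / 1927.125 = 0.0322
  yellow: (634 − 642.375)² / 642.375 = 0.1092
  white: (857 − 856.5)² / 856.5 = 0.0003
χ² = 0.0322 + 0.1092 + 0.0003 = 0.1417 ≈ 0.142

0.142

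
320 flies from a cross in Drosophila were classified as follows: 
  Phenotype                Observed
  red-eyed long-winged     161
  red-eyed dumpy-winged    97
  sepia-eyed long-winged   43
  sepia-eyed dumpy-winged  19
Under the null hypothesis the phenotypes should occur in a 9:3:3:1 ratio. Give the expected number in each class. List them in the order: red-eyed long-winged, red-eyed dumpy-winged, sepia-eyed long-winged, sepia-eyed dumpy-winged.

180, 60, 60, 20

Under the 9:3:3:1 hypothesis (Σ ratio = 16, N = 320):
  red-eyed long-winged: 320 × 9/16 = 180
  red-eyed dumpy-winged: 320 × 3/16 = 60
  sepia-eyed long-winged: 320 × 3/16 = 60
  sepia-eyed dumpy-winged: 320 × 1/16 = 20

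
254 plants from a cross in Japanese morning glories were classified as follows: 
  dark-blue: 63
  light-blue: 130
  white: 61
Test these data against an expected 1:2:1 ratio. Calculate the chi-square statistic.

0.173

The 1:2:1 ratio has 4 parts, so with N = 254 the expected counts are:
  dark-blue: 254 × 1/4 = 63.5
  light-blue: 254 × 2/4 = 127
  white: 254 × 1/4 = 63.5
χ² = Σ (O − E)² / E
  dark-blue: (63 − 63.5)² / 63.5 = 0.0039
  light-blue: (130 − 127)² / 127 = 0.0709
  white: (61 − 63.5)² / 63.5 = 0.0984
χ² = 0.0039 + 0.0709 + 0.0984 = 0.1732 ≈ 0.173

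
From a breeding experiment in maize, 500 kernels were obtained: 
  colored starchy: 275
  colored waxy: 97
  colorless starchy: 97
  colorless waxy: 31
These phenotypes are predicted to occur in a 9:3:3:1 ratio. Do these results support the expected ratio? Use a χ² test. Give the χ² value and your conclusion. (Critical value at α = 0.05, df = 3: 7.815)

The 9:3:3:1 ratio has 16 parts, so with N = 500 the expected counts are:
  colored starchy: 500 × 9/16 = 281.25
  colored waxy: 500 × 3/16 = 93.75
  colorless starchy: 500 × 3/16 = 93.75
  colorless waxy: 500 × 1/16 = 31.25
χ² = Σ (O − E)² / E
  colored starchy: (275 − 281.25)² / 281.25 = 0.1389
  colored waxy: (97 − 93.75)² / 93.75 = 0.1127
  colorless starchy: (97 − 93.75)² / 93.75 = 0.1127
  colorless waxy: (31 − 31.25)² / 31.25 = 0.0020
χ² = 0.1389 + 0.1127 + 0.1127 + 0.0020 = 0.3663 ≈ 0.366
Degrees of freedom = 4 − 1 = 3; critical value at α = 0.05 is 7.815.
Since 0.366 < 7.815, we fail to reject the null hypothesis — the data are consistent with the 9:3:3:1 ratio.

0.366; consistent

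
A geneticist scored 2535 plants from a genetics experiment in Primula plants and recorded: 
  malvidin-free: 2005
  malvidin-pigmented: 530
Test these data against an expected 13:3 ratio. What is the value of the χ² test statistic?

Expected counts for N = 2535 under a 13:3 ratio (total parts = 16):
  malvidin-free: 2535 × 13/16 = 2059.6875
  malvidin-pigmented: 2535 × 3/16 = 475.3125
χ² = Σ (O − E)² / E
  malvidin-free: (2005 − 2059.6875)² / 2059.6875 = 1.4520
  malvidin-pigmented: (530 − 475.3125)² / 475.3125 = 6.2921
χ² = 1.4520 + 6.2921 = 7.7441 ≈ 7.744

7.744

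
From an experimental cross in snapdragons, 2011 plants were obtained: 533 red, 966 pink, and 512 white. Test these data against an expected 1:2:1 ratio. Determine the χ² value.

Under the 1:2:1 hypothesis (Σ ratio = 4, N = 2011):
  red: 2011 × 1/4 = 502.75
  pink: 2011 × 2/4 = 1005.5
  white: 2011 × 1/4 = 502.75
χ² = Σ (O − E)² / E
  red: (533 − 502.75)² / 502.75 = 1.8201
  pink: (966 − 1005.5)² / 1005.5 = 1.5517
  white: (512 − 502.75)² / 502.75 = 0.1702
χ² = 1.8201 + 1.5517 + 0.1702 = 3.542

3.542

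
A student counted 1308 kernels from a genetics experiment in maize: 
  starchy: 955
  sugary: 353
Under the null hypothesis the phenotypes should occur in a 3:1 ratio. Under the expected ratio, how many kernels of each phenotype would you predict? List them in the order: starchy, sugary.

Expected counts for N = 1308 under a 3:1 ratio (total parts = 4):
  starchy: 1308 × 3/4 = 981
  sugary: 1308 × 1/4 = 327

981, 327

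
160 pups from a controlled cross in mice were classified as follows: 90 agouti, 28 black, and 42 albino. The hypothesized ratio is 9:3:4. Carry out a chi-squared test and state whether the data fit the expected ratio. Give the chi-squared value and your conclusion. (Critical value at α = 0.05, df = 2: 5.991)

Expected counts for N = 160 under a 9:3:4 ratio (total parts = 16):
  agouti: 160 × 9/16 = 90
  black: 160 × 3/16 = 30
  albino: 160 × 4/16 = 40
χ² = Σ (O − E)² / E
  agouti: (90 − 90)² / 90 = 0.0000
  black: (28 − 30)² / 30 = 0.1333
  albino: (42 − 40)² / 40 = 0.1000
χ² = 0.0000 + 0.1333 + 0.1000 = 0.2333 ≈ 0.233
Degrees of freedom = 3 − 1 = 2; critical value at α = 0.05 is 5.991.
Since 0.233 < 5.991, we fail to reject the null hypothesis — the data are consistent with the 9:3:4 ratio.

0.233; consistent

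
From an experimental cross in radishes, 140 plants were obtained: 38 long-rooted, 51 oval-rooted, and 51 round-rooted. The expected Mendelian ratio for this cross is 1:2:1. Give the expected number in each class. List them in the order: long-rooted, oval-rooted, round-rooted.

35, 70, 35

The 1:2:1 ratio has 4 parts, so with N = 140 the expected counts are:
  long-rooted: 140 × 1/4 = 35
  oval-rooted: 140 × 2/4 = 70
  round-rooted: 140 × 1/4 = 35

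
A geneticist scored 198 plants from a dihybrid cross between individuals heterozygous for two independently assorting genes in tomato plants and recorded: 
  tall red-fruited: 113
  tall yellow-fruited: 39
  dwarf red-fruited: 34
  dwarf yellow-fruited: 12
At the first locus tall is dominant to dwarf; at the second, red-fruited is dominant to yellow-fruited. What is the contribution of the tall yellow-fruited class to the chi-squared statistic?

A dihybrid F₂ with independent assortment and complete dominance at both loci gives a 9:3:3:1 phenotypic ratio.
Under the 9:3:3:1 hypothesis (Σ ratio = 16, N = 198):
  tall red-fruited: 198 × 9/16 = 111.375
  tall yellow-fruited: 198 × 3/16 = 37.125
  dwarf red-fruited: 198 × 3/16 = 37.125
  dwarf yellow-fruited: 198 × 1/16 = 12.375
Contribution of tall yellow-fruited: (39 − 37.125)² / 37.125 = 0.0947

0.095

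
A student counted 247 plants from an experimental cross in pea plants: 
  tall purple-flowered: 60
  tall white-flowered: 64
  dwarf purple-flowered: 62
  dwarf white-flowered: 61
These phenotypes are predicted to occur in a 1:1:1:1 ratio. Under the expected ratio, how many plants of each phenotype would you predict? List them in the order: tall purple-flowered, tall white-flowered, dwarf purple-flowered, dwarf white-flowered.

61.75, 61.75, 61.75, 61.75

Total ratio parts = 4. Expected numbers out of 247:
  tall purple-flowered: 247 × 1/4 = 61.75
  tall white-flowered: 247 × 1/4 = 61.75
  dwarf purple-flowered: 247 × 1/4 = 61.75
  dwarf white-flowered: 247 × 1/4 = 61.75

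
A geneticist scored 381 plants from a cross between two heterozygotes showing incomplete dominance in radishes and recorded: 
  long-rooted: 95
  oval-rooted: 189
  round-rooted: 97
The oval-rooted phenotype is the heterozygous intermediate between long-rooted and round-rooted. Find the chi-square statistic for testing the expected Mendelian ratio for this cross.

With incomplete dominance, a heterozygote × heterozygote cross gives a 1:2:1 phenotypic ratio.
Under the 1:2:1 hypothesis (Σ ratio = 4, N = 381):
  long-rooted: 381 × 1/4 = 95.25
  oval-rooted: 381 × 2/4 = 190.5
  round-rooted: 381 × 1/4 = 95.25
χ² = Σ (O − E)² / E
  long-rooted: (95 − 95.25)² / 95.25 = 0.0007
  oval-rooted: (189 − 190.5)² / 190.5 = 0.0118
  round-rooted: (97 − 95.25)² / 95.25 = 0.0322
χ² = 0.0007 + 0.0118 + 0.0322 = 0.0447 ≈ 0.045

0.045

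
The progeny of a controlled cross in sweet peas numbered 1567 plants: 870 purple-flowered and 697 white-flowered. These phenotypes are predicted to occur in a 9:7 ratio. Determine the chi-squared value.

0.339

Total ratio parts = 16. Expected numbers out of 1567:
  purple-flowered: 1567 × 9/16 = 881.4375
  white-flowered: 1567 × 7/16 = 685.5625
χ² = Σ (O − E)² / E
  purple-flowered: (870 − 881.4375)² / 881.4375 = 0.1484
  white-flowered: (697 − 685.5625)² / 685.5625 = 0.1908
χ² = 0.1484 + 0.1908 = 0.3392 ≈ 0.339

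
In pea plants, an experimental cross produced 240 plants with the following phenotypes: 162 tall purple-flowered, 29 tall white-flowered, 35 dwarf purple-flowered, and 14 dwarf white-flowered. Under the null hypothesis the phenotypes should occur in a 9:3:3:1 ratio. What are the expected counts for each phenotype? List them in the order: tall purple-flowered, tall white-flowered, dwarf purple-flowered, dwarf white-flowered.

135, 45, 45, 15

Under the 9:3:3:1 hypothesis (Σ ratio = 16, N = 240):
  tall purple-flowered: 240 × 9/16 = 135
  tall white-flowered: 240 × 3/16 = 45
  dwarf purple-flowered: 240 × 3/16 = 45
  dwarf white-flowered: 240 × 1/16 = 15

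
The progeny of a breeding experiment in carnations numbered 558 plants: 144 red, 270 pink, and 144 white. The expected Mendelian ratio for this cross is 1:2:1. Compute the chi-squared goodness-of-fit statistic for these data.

Under the 1:2:1 hypothesis (Σ ratio = 4, N = 558):
  red: 558 × 1/4 = 139.5
  pink: 558 × 2/4 = 279
  white: 558 × 1/4 = 139.5
χ² = Σ (O − E)² / E
  red: (144 − 139.5)² / 139.5 = 0.1452
  pink: (270 − 279)² / 279 = 0.2903
  white: (144 − 139.5)² / 139.5 = 0.1452
χ² = 0.1452 + 0.2903 + 0.1452 = 0.5807 ≈ 0.581

0.581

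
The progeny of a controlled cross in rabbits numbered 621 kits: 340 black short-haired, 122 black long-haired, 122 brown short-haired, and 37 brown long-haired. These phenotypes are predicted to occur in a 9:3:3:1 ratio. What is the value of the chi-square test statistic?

The 9:3:3:1 ratio has 16 parts, so with N = 621 the expected counts are:
  black short-haired: 621 × 9/16 = 349.3125
  black long-haired: 621 × 3/16 = 116.4375
  brown short-haired: 621 × 3/16 = 116.4375
  brown long-haired: 621 × 1/16 = 38.8125
χ² = Σ (O − E)² / E
  black short-haired: (340 − 349.3125)² / 349.3125 = 0.2483
  black long-haired: (122 − 116.4375)² / 116.4375 = 0.2657
  brown short-haired: (122 − 116.4375)² / 116.4375 = 0.2657
  brown long-haired: (37 − 38.8125)² / 38.8125 = 0.0846
χ² = 0.2483 + 0.2657 + 0.2657 + 0.0846 = 0.8643 ≈ 0.864

0.864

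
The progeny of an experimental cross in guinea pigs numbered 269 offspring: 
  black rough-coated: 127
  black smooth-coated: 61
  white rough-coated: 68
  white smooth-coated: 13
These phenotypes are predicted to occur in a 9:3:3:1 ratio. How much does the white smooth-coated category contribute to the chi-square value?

Total ratio parts = 16. Expected numbers out of 269:
  black rough-coated: 269 × 9/16 = 151.3125
  black smooth-coated: 269 × 3/16 = 50.4375
  white rough-coated: 269 × 3/16 = 50.4375
  white smooth-coated: 269 × 1/16 = 16.8125
Contribution of white smooth-coated: (13 − 16.8125)² / 16.8125 = 0.8645

0.865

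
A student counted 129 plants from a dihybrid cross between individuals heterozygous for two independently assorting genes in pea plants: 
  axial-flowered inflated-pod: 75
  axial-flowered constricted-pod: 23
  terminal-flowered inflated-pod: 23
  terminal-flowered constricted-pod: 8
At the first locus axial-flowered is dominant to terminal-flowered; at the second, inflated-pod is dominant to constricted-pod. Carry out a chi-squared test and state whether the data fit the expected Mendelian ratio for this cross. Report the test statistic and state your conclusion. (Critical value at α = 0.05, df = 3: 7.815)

0.199; consistent

A dihybrid F₂ with independent assortment and complete dominance at both loci gives a 9:3:3:1 phenotypic ratio.
Total ratio parts = 16. Expected numbers out of 129:
  axial-flowered inflated-pod: 129 × 9/16 = 72.5625
  axial-flowered constricted-pod: 129 × 3/16 = 24.1875
  terminal-flowered inflated-pod: 129 × 3/16 = 24.1875
  terminal-flowered constricted-pod: 129 × 1/16 = 8.0625
χ² = Σ (O − E)² / E
  axial-flowered inflated-pod: (75 − 72.5625)² / 72.5625 = 0.0819
  axial-flowered constricted-pod: (23 − 24.1875)² / 24.1875 = 0.0583
  terminal-flowered inflated-pod: (23 − 24.1875)² / 24.1875 = 0.0583
  terminal-flowered constricted-pod: (8 − 8.0625)² / 8.0625 = 0.0005
χ² = 0.0819 + 0.0583 + 0.0583 + 0.0005 = 0.199
Degrees of freedom = 4 − 1 = 3; critical value at α = 0.05 is 7.815.
Since 0.199 < 7.815, we fail to reject the null hypothesis — the data are consistent with the 9:3:3:1 ratio.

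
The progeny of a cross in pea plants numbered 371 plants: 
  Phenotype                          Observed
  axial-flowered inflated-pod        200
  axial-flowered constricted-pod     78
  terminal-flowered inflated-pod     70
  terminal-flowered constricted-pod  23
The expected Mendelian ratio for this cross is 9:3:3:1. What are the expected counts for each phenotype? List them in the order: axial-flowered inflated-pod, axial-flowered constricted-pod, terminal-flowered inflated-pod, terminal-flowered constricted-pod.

208.6875, 69.5625, 69.5625, 23.1875

The 9:3:3:1 ratio has 16 parts, so with N = 371 the expected counts are:
  axial-flowered inflated-pod: 371 × 9/16 = 208.6875
  axial-flowered constricted-pod: 371 × 3/16 = 69.5625
  terminal-flowered inflated-pod: 371 × 3/16 = 69.5625
  terminal-flowered constricted-pod: 371 × 1/16 = 23.1875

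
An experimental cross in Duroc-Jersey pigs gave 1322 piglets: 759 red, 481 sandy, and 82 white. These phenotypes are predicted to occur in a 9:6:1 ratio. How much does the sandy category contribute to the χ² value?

Under the 9:6:1 hypothesis (Σ ratio = 16, N = 1322):
  red: 1322 × 9/16 = 743.625
  sandy: 1322 × 6/16 = 495.75
  white: 1322 × 1/16 = 82.625
Contribution of sandy: (481 − 495.75)² / 495.75 = 0.4389

0.439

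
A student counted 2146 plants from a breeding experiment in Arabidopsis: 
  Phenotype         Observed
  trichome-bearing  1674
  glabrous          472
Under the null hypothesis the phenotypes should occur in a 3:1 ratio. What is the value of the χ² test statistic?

10.339

The 3:1 ratio has 4 parts, so with N = 2146 the expected counts are:
  trichome-bearing: 2146 × 3/4 = 1609.5
  glabrous: 2146 × 1/4 = 536.5
χ² = Σ (O − E)² / E
  trichome-bearing: (1674 − 1609.5)² / 1609.5 = 2.5848
  glabrous: (472 − 536.5)² / 536.5 = 7.7544
χ² = 2.5848 + 7.7544 = 10.3392 ≈ 10.339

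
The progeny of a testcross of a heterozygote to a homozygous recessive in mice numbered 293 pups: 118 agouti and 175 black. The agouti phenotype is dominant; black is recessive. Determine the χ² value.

11.089

A testcross of a heterozygote (Aa × aa) gives a 1:1 phenotypic ratio.
The 1:1 ratio has 2 parts, so with N = 293 the expected counts are:
  agouti: 293 × 1/2 = 146.5
  black: 293 × 1/2 = 146.5
χ² = Σ (O − E)² / E
  agouti: (118 − 146.5)² / 146.5 = 5.5444
  black: (175 − 146.5)² / 146.5 = 5.5444
χ² = 5.5444 + 5.5444 = 11.0888 ≈ 11.089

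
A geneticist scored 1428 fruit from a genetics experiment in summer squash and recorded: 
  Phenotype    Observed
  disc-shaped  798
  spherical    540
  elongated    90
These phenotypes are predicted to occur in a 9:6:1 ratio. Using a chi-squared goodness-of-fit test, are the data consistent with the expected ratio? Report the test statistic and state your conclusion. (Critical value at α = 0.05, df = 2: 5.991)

Expected counts for N = 1428 under a 9:6:1 ratio (total parts = 16):
  disc-shaped: 1428 × 9/16 = 803.25
  spherical: 1428 × 6/16 = 535.5
  elongated: 1428 × 1/16 = 89.25
χ² = Σ (O − E)² / E
  disc-shaped: (798 − 803.25)² / 803.25 = 0.0343
  spherical: (540 − 535.5)² / 535.5 = 0.0378
  elongated: (90 − 89.25)² / 89.25 = 0.0063
χ² = 0.0343 + 0.0378 + 0.0063 = 0.0784 ≈ 0.078
Degrees of freedom = 3 − 1 = 2; critical value at α = 0.05 is 5.991.
Since 0.078 < 5.991, we fail to reject the null hypothesis — the data are consistent with the 9:6:1 ratio.

0.078; consistent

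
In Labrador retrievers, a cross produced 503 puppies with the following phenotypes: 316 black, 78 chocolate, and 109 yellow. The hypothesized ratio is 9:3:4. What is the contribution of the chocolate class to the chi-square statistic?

2.821

Under the 9:3:4 hypothesis (Σ ratio = 16, N = 503):
  black: 503 × 9/16 = 282.9375
  chocolate: 503 × 3/16 = 94.3125
  yellow: 503 × 4/16 = 125.75
Contribution of chocolate: (78 − 94.3125)² / 94.3125 = 2.8214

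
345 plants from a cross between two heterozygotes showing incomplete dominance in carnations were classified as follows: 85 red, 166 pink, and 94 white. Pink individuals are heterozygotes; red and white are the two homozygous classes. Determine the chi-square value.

With incomplete dominance, a heterozygote × heterozygote cross gives a 1:2:1 phenotypic ratio.
Total ratio parts = 4. Expected numbers out of 345:
  red: 345 × 1/4 = 86.25
  pink: 345 × 2/4 = 172.5
  white: 345 × 1/4 = 86.25
χ² = Σ (O − E)² / E
  red: (85 − 86.25)² / 86.25 = 0.0181
  pink: (166 − 172.5)² / 172.5 = 0.2449
  white: (94 − 86.25)² / 86.25 = 0.6964
χ² = 0.0181 + 0.2449 + 0.6964 = 0.9594 ≈ 0.959

0.959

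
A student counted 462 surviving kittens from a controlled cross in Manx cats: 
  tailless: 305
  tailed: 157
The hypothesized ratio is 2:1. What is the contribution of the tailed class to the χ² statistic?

Total ratio parts = 3. Expected numbers out of 462:
  tailless: 462 × 2/3 = 308
  tailed: 462 × 1/3 = 154
Contribution of tailed: (157 − 154)² / 154 = 0.0584

0.058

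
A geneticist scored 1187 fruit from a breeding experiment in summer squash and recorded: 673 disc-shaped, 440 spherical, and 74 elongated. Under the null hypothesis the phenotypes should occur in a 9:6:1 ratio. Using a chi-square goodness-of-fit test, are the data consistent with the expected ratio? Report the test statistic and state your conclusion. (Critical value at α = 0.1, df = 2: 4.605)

0.102; consistent

Total ratio parts = 16. Expected numbers out of 1187:
  disc-shaped: 1187 × 9/16 = 667.6875
  spherical: 1187 × 6/16 = 445.125
  elongated: 1187 × 1/16 = 74.1875
χ² = Σ (O − E)² / E
  disc-shaped: (673 − 667.6875)² / 667.6875 = 0.0423
  spherical: (440 − 445.125)² / 445.125 = 0.0590
  elongated: (74 − 74.1875)² / 74.1875 = 0.0005
χ² = 0.0423 + 0.0590 + 0.0005 = 0.1018 ≈ 0.102
Degrees of freedom = 3 − 1 = 2; critical value at α = 0.1 is 4.605.
Since 0.102 < 4.605, we fail to reject the null hypothesis — the data are consistent with the 9:6:1 ratio.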